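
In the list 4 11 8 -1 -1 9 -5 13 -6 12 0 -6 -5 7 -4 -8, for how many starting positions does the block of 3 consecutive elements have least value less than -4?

10

(4, 11, 8) → min 4
(11, 8, -1) → min -1
(8, -1, -1) → min -1
(-1, -1, 9) → min -1
(-1, 9, -5) → min -5  < -4 ✓
(9, -5, 13) → min -5  < -4 ✓
(-5, 13, -6) → min -6  < -4 ✓
(13, -6, 12) → min -6  < -4 ✓
(-6, 12, 0) → min -6  < -4 ✓
(12, 0, -6) → min -6  < -4 ✓
(0, -6, -5) → min -6  < -4 ✓
(-6, -5, 7) → min -6  < -4 ✓
(-5, 7, -4) → min -5  < -4 ✓
(7, -4, -8) → min -8  < -4 ✓
10 windows satisfy the condition.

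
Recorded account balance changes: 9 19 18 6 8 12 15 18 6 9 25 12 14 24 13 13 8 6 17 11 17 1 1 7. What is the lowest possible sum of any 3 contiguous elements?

[9, 19, 18] → sum 46
[19, 18, 6] → sum 43
[18, 6, 8] → sum 32
[6, 8, 12] → sum 26
[8, 12, 15] → sum 35
[12, 15, 18] → sum 45
[15, 18, 6] → sum 39
[18, 6, 9] → sum 33
[6, 9, 25] → sum 40
[9, 25, 12] → sum 46
[25, 12, 14] → sum 51
[12, 14, 24] → sum 50
[14, 24, 13] → sum 51
[24, 13, 13] → sum 50
[13, 13, 8] → sum 34
[13, 8, 6] → sum 27
[8, 6, 17] → sum 31
[6, 17, 11] → sum 34
[17, 11, 17] → sum 45
[11, 17, 1] → sum 29
[17, 1, 1] → sum 19
[1, 1, 7] → sum 9
Lowest of these is 9.

9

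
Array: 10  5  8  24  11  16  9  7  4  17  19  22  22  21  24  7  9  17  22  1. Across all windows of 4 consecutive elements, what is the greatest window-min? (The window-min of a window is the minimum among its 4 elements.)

[10, 5, 8, 24] → min 5
[5, 8, 24, 11] → min 5
[8, 24, 11, 16] → min 8
[24, 11, 16, 9] → min 9
[11, 16, 9, 7] → min 7
[16, 9, 7, 4] → min 4
[9, 7, 4, 17] → min 4
[7, 4, 17, 19] → min 4
[4, 17, 19, 22] → min 4
[17, 19, 22, 22] → min 17
[19, 22, 22, 21] → min 19
[22, 22, 21, 24] → min 21
[22, 21, 24, 7] → min 7
[21, 24, 7, 9] → min 7
[24, 7, 9, 17] → min 7
[7, 9, 17, 22] → min 7
[9, 17, 22, 1] → min 1
Greatest of these is 21.

21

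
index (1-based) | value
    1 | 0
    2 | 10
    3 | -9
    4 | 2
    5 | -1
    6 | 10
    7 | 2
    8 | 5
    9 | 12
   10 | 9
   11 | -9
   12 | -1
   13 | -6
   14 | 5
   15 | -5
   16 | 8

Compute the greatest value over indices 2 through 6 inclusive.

Elements at indices 2..6: 10, -9, 2, -1, 10
max(10, -9, 2, -1, 10) = 10

10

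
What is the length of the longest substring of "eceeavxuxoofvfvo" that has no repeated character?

5

[e] len 1
[e, c] len 2
[c, e] len 2
[e] len 1
[e, a] len 2
[e, a, v] len 3
[e, a, v, x] len 4
[e, a, v, x, u] len 5
[u, x] len 2
[u, x, o] len 3
[o] len 1
[o, f] len 2
[o, f, v] len 3
[v, f] len 2
[f, v] len 2
[f, v, o] len 3
Longest all-distinct length: 5.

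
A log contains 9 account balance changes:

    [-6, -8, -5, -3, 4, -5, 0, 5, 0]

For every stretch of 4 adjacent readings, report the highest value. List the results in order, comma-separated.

-3, 4, 4, 4, 5, 5

[-6, -8, -5, -3] → max -3
[-8, -5, -3, 4] → max 4
[-5, -3, 4, -5] → max 4
[-3, 4, -5, 0] → max 4
[4, -5, 0, 5] → max 5
[-5, 0, 5, 0] → max 5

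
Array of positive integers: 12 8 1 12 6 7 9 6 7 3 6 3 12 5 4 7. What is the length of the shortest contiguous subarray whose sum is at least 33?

Extend right; whenever the sum reaches 33, record the length and shrink from the left:
add 12: running sum 12 < 33
add 8: running sum 20 < 33
add 1: running sum 21 < 33
end 3: [12, 8, 1, 12] sum 33, len 4
end 4: [12, 8, 1, 12, 6] sum 39, len 5
end 5: [8, 1, 12, 6, 7] sum 34, len 5
end 6: [12, 6, 7, 9] sum 34, len 4
end 7: [12, 6, 7, 9, 6] sum 40, len 5
end 8: [6, 7, 9, 6, 7] sum 35, len 5
end 9: [6, 7, 9, 6, 7, 3] sum 38, len 6
end 10: [7, 9, 6, 7, 3, 6] sum 38, len 6
end 11: [9, 6, 7, 3, 6, 3] sum 34, len 6
end 12: [6, 7, 3, 6, 3, 12] sum 37, len 6
end 13: [7, 3, 6, 3, 12, 5] sum 36, len 6
end 14: [3, 6, 3, 12, 5, 4] sum 33, len 6
end 15: [6, 3, 12, 5, 4, 7] sum 37, len 6
Shortest qualifying length: 4.

4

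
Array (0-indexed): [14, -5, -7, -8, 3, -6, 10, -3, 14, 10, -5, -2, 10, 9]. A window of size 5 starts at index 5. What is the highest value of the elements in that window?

Elements at indices 5..9: -6, 10, -3, 14, 10
max(-6, 10, -3, 14, 10) = 14

14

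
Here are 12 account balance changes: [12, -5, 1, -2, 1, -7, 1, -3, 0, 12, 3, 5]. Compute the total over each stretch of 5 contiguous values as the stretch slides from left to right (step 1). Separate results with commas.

7, -12, -6, -10, -8, 3, 13, 17

Sliding a size-5 window across the 12 values:
(12, -5, 1, -2, 1) → sum 7
(-5, 1, -2, 1, -7) → sum -12
(1, -2, 1, -7, 1) → sum -6
(-2, 1, -7, 1, -3) → sum -10
(1, -7, 1, -3, 0) → sum -8
(-7, 1, -3, 0, 12) → sum 3
(1, -3, 0, 12, 3) → sum 13
(-3, 0, 12, 3, 5) → sum 17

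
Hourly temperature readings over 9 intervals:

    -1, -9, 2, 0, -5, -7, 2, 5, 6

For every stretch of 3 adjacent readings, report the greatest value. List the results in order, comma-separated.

Sliding a size-3 window across the 9 values:
(-1, -9, 2) → max 2
(-9, 2, 0) → max 2
(2, 0, -5) → max 2
(0, -5, -7) → max 0
(-5, -7, 2) → max 2
(-7, 2, 5) → max 5
(2, 5, 6) → max 6

2, 2, 2, 0, 2, 5, 6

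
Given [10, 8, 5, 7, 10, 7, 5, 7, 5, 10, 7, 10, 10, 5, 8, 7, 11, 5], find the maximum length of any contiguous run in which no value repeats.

5

add 10: [10] len 1
add 8: [10, 8] len 2
add 5: [10, 8, 5] len 3
add 7: [10, 8, 5, 7] len 4
add 10 (repeat 10, move left end past it): [8, 5, 7, 10] len 4
add 7 (repeat 7, move left end past it): [10, 7] len 2
add 5: [10, 7, 5] len 3
add 7 (repeat 7, move left end past it): [5, 7] len 2
add 5 (repeat 5, move left end past it): [7, 5] len 2
add 10: [7, 5, 10] len 3
add 7 (repeat 7, move left end past it): [5, 10, 7] len 3
add 10 (repeat 10, move left end past it): [7, 10] len 2
add 10 (repeat 10, move left end past it): [10] len 1
add 5: [10, 5] len 2
add 8: [10, 5, 8] len 3
add 7: [10, 5, 8, 7] len 4
add 11: [10, 5, 8, 7, 11] len 5
add 5 (repeat 5, move left end past it): [8, 7, 11, 5] len 4
Longest all-distinct length: 5.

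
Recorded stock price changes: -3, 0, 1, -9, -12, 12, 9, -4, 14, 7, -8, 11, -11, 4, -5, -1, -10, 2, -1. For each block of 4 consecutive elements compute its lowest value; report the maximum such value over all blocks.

-4

Window mins for each of the 16 positions:
[-3, 0, 1, -9] → min -9
[0, 1, -9, -12] → min -12
[1, -9, -12, 12] → min -12
[-9, -12, 12, 9] → min -12
[-12, 12, 9, -4] → min -12
[12, 9, -4, 14] → min -4
[9, -4, 14, 7] → min -4
[-4, 14, 7, -8] → min -8
[14, 7, -8, 11] → min -8
[7, -8, 11, -11] → min -11
[-8, 11, -11, 4] → min -11
[11, -11, 4, -5] → min -11
[-11, 4, -5, -1] → min -11
[4, -5, -1, -10] → min -10
[-5, -1, -10, 2] → min -10
[-1, -10, 2, -1] → min -10
Maximum of these is -4.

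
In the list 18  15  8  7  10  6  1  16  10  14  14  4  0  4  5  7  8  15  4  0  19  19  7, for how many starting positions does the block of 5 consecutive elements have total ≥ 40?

18 15 8 7 10 → sum 58  ≥ 40 ✓
15 8 7 10 6 → sum 46  ≥ 40 ✓
8 7 10 6 1 → sum 32
7 10 6 1 16 → sum 40  ≥ 40 ✓
10 6 1 16 10 → sum 43  ≥ 40 ✓
6 1 16 10 14 → sum 47  ≥ 40 ✓
1 16 10 14 14 → sum 55  ≥ 40 ✓
16 10 14 14 4 → sum 58  ≥ 40 ✓
10 14 14 4 0 → sum 42  ≥ 40 ✓
14 14 4 0 4 → sum 36
14 4 0 4 5 → sum 27
4 0 4 5 7 → sum 20
0 4 5 7 8 → sum 24
4 5 7 8 15 → sum 39
5 7 8 15 4 → sum 39
7 8 15 4 0 → sum 34
8 15 4 0 19 → sum 46  ≥ 40 ✓
15 4 0 19 19 → sum 57  ≥ 40 ✓
4 0 19 19 7 → sum 49  ≥ 40 ✓
11 windows satisfy the condition.

11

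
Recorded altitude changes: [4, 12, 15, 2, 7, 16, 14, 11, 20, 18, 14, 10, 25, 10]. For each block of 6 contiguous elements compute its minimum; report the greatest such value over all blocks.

11

4 12 15 2 7 16 → min 2
12 15 2 7 16 14 → min 2
15 2 7 16 14 11 → min 2
2 7 16 14 11 20 → min 2
7 16 14 11 20 18 → min 7
16 14 11 20 18 14 → min 11
14 11 20 18 14 10 → min 10
11 20 18 14 10 25 → min 10
20 18 14 10 25 10 → min 10
Greatest of these is 11.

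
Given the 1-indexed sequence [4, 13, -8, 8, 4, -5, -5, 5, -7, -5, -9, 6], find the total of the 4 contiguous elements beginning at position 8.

Elements at indices 8..11: 5, -7, -5, -9
sum(5, -7, -5, -9) = -16

-16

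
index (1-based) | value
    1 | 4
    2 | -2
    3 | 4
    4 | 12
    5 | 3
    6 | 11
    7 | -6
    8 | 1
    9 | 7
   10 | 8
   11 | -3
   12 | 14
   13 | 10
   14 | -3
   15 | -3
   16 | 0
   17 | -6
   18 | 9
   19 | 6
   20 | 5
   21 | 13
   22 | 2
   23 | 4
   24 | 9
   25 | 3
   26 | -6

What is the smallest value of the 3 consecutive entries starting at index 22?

2

Elements at indices 22..24: 2, 4, 9
min(2, 4, 9) = 2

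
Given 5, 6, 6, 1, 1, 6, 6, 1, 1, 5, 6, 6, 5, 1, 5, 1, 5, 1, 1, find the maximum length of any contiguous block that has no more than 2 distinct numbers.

[5] 1 distinct, len 1
[5, 6] 2 distinct, len 2
[5, 6, 6] 2 distinct, len 3
[6, 6, 1] 2 distinct, len 3
[6, 6, 1, 1] 2 distinct, len 4
[6, 6, 1, 1, 6] 2 distinct, len 5
[6, 6, 1, 1, 6, 6] 2 distinct, len 6
[6, 6, 1, 1, 6, 6, 1] 2 distinct, len 7
[6, 6, 1, 1, 6, 6, 1, 1] 2 distinct, len 8
[1, 1, 5] 2 distinct, len 3
[5, 6] 2 distinct, len 2
[5, 6, 6] 2 distinct, len 3
[5, 6, 6, 5] 2 distinct, len 4
[5, 1] 2 distinct, len 2
[5, 1, 5] 2 distinct, len 3
[5, 1, 5, 1] 2 distinct, len 4
[5, 1, 5, 1, 5] 2 distinct, len 5
[5, 1, 5, 1, 5, 1] 2 distinct, len 6
[5, 1, 5, 1, 5, 1, 1] 2 distinct, len 7
Longest length with ≤2 distinct: 8.

8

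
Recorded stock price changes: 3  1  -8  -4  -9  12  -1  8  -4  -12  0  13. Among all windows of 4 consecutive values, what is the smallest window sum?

(3, 1, -8, -4) → sum -8
(1, -8, -4, -9) → sum -20
(-8, -4, -9, 12) → sum -9
(-4, -9, 12, -1) → sum -2
(-9, 12, -1, 8) → sum 10
(12, -1, 8, -4) → sum 15
(-1, 8, -4, -12) → sum -9
(8, -4, -12, 0) → sum -8
(-4, -12, 0, 13) → sum -3
Smallest of these is -20.

-20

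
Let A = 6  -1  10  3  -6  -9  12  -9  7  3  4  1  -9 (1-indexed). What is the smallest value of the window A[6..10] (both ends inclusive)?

Elements at indices 6..10: -9, 12, -9, 7, 3
min(-9, 12, -9, 7, 3) = -9

-9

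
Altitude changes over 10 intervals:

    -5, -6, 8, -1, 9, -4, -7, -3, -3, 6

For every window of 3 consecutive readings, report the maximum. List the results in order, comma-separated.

-5 -6 8 → max 8
-6 8 -1 → max 8
8 -1 9 → max 9
-1 9 -4 → max 9
9 -4 -7 → max 9
-4 -7 -3 → max -3
-7 -3 -3 → max -3
-3 -3 6 → max 6

8, 8, 9, 9, 9, -3, -3, 6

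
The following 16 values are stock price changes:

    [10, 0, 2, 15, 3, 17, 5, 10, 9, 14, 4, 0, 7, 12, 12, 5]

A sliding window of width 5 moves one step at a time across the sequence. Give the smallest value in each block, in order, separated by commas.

[10, 0, 2, 15, 3] → min 0
[0, 2, 15, 3, 17] → min 0
[2, 15, 3, 17, 5] → min 2
[15, 3, 17, 5, 10] → min 3
[3, 17, 5, 10, 9] → min 3
[17, 5, 10, 9, 14] → min 5
[5, 10, 9, 14, 4] → min 4
[10, 9, 14, 4, 0] → min 0
[9, 14, 4, 0, 7] → min 0
[14, 4, 0, 7, 12] → min 0
[4, 0, 7, 12, 12] → min 0
[0, 7, 12, 12, 5] → min 0

0, 0, 2, 3, 3, 5, 4, 0, 0, 0, 0, 0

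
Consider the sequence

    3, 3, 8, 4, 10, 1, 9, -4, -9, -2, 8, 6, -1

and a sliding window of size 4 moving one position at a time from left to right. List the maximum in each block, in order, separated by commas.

8, 10, 10, 10, 10, 9, 9, 8, 8, 8

3 3 8 4 → max 8
3 8 4 10 → max 10
8 4 10 1 → max 10
4 10 1 9 → max 10
10 1 9 -4 → max 10
1 9 -4 -9 → max 9
9 -4 -9 -2 → max 9
-4 -9 -2 8 → max 8
-9 -2 8 6 → max 8
-2 8 6 -1 → max 8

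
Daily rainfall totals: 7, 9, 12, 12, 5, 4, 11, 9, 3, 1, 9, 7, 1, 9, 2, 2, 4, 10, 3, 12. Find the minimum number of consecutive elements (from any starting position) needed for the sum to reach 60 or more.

add 7: running sum 7 < 60
add 9: running sum 16 < 60
add 12: running sum 28 < 60
add 12: running sum 40 < 60
add 5: running sum 45 < 60
add 4: running sum 49 < 60
end 6: [7, 9, 12, 12, 5, 4, 11] sum 60, len 7
end 7: [9, 12, 12, 5, 4, 11, 9] sum 62, len 7
end 8: [9, 12, 12, 5, 4, 11, 9, 3] sum 65, len 8
end 9: [9, 12, 12, 5, 4, 11, 9, 3, 1] sum 66, len 9
end 10: [12, 12, 5, 4, 11, 9, 3, 1, 9] sum 66, len 9
end 11: [12, 5, 4, 11, 9, 3, 1, 9, 7] sum 61, len 9
end 12: [12, 5, 4, 11, 9, 3, 1, 9, 7, 1] sum 62, len 10
end 13: [12, 5, 4, 11, 9, 3, 1, 9, 7, 1, 9] sum 71, len 11
end 14: [5, 4, 11, 9, 3, 1, 9, 7, 1, 9, 2] sum 61, len 11
end 15: [5, 4, 11, 9, 3, 1, 9, 7, 1, 9, 2, 2] sum 63, len 12
end 16: [4, 11, 9, 3, 1, 9, 7, 1, 9, 2, 2, 4] sum 62, len 12
end 17: [11, 9, 3, 1, 9, 7, 1, 9, 2, 2, 4, 10] sum 68, len 12
end 18: [9, 3, 1, 9, 7, 1, 9, 2, 2, 4, 10, 3] sum 60, len 12
end 19: [1, 9, 7, 1, 9, 2, 2, 4, 10, 3, 12] sum 60, len 11
Shortest qualifying length: 7.

7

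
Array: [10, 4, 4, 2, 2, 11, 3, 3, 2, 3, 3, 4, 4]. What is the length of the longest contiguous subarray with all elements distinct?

3

add 10: [10] len 1
add 4: [10, 4] len 2
add 4 (repeat 4, move left end past it): [4] len 1
add 2: [4, 2] len 2
add 2 (repeat 2, move left end past it): [2] len 1
add 11: [2, 11] len 2
add 3: [2, 11, 3] len 3
add 3 (repeat 3, move left end past it): [3] len 1
add 2: [3, 2] len 2
add 3 (repeat 3, move left end past it): [2, 3] len 2
add 3 (repeat 3, move left end past it): [3] len 1
add 4: [3, 4] len 2
add 4 (repeat 4, move left end past it): [4] len 1
Longest all-distinct length: 3.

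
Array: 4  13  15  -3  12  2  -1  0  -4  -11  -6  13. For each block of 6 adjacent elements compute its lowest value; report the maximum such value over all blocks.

-3

Window mins for each of the 7 positions:
4 13 15 -3 12 2 → min -3
13 15 -3 12 2 -1 → min -3
15 -3 12 2 -1 0 → min -3
-3 12 2 -1 0 -4 → min -4
12 2 -1 0 -4 -11 → min -11
2 -1 0 -4 -11 -6 → min -11
-1 0 -4 -11 -6 13 → min -11
Maximum of these is -3.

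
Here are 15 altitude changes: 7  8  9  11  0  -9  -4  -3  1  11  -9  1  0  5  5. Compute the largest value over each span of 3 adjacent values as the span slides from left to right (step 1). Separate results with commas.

Sliding a size-3 window across the 15 values:
(7, 8, 9) → max 9
(8, 9, 11) → max 11
(9, 11, 0) → max 11
(11, 0, -9) → max 11
(0, -9, -4) → max 0
(-9, -4, -3) → max -3
(-4, -3, 1) → max 1
(-3, 1, 11) → max 11
(1, 11, -9) → max 11
(11, -9, 1) → max 11
(-9, 1, 0) → max 1
(1, 0, 5) → max 5
(0, 5, 5) → max 5

9, 11, 11, 11, 0, -3, 1, 11, 11, 11, 1, 5, 5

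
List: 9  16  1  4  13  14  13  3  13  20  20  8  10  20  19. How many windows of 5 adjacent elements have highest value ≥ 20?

6

(9, 16, 1, 4, 13) → max 16
(16, 1, 4, 13, 14) → max 16
(1, 4, 13, 14, 13) → max 14
(4, 13, 14, 13, 3) → max 14
(13, 14, 13, 3, 13) → max 14
(14, 13, 3, 13, 20) → max 20  ≥ 20 ✓
(13, 3, 13, 20, 20) → max 20  ≥ 20 ✓
(3, 13, 20, 20, 8) → max 20  ≥ 20 ✓
(13, 20, 20, 8, 10) → max 20  ≥ 20 ✓
(20, 20, 8, 10, 20) → max 20  ≥ 20 ✓
(20, 8, 10, 20, 19) → max 20  ≥ 20 ✓
6 windows satisfy the condition.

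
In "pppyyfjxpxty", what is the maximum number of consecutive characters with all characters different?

5

add p: [p] len 1
add p (repeat p, move left end past it): [p] len 1
add p (repeat p, move left end past it): [p] len 1
add y: [p, y] len 2
add y (repeat y, move left end past it): [y] len 1
add f: [y, f] len 2
add j: [y, f, j] len 3
add x: [y, f, j, x] len 4
add p: [y, f, j, x, p] len 5
add x (repeat x, move left end past it): [p, x] len 2
add t: [p, x, t] len 3
add y: [p, x, t, y] len 4
Longest all-distinct length: 5.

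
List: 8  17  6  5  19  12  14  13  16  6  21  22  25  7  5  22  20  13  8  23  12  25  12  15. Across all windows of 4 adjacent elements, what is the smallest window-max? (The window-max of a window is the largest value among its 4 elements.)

16

Each size-4 window and its max:
(8, 17, 6, 5) → max 17
(17, 6, 5, 19) → max 19
(6, 5, 19, 12) → max 19
(5, 19, 12, 14) → max 19
(19, 12, 14, 13) → max 19
(12, 14, 13, 16) → max 16
(14, 13, 16, 6) → max 16
(13, 16, 6, 21) → max 21
(16, 6, 21, 22) → max 22
(6, 21, 22, 25) → max 25
(21, 22, 25, 7) → max 25
(22, 25, 7, 5) → max 25
(25, 7, 5, 22) → max 25
(7, 5, 22, 20) → max 22
(5, 22, 20, 13) → max 22
(22, 20, 13, 8) → max 22
(20, 13, 8, 23) → max 23
(13, 8, 23, 12) → max 23
(8, 23, 12, 25) → max 25
(23, 12, 25, 12) → max 25
(12, 25, 12, 15) → max 25
Smallest of these is 16.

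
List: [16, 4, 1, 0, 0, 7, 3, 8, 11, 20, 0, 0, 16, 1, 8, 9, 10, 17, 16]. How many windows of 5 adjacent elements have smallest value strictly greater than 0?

16 4 1 0 0 → min 0
4 1 0 0 7 → min 0
1 0 0 7 3 → min 0
0 0 7 3 8 → min 0
0 7 3 8 11 → min 0
7 3 8 11 20 → min 3  > 0 ✓
3 8 11 20 0 → min 0
8 11 20 0 0 → min 0
11 20 0 0 16 → min 0
20 0 0 16 1 → min 0
0 0 16 1 8 → min 0
0 16 1 8 9 → min 0
16 1 8 9 10 → min 1  > 0 ✓
1 8 9 10 17 → min 1  > 0 ✓
8 9 10 17 16 → min 8  > 0 ✓
4 windows satisfy the condition.

4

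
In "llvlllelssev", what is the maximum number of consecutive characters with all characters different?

add l: [l] len 1
add l (repeat l, move left end past it): [l] len 1
add v: [l, v] len 2
add l (repeat l, move left end past it): [v, l] len 2
add l (repeat l, move left end past it): [l] len 1
add l (repeat l, move left end past it): [l] len 1
add e: [l, e] len 2
add l (repeat l, move left end past it): [e, l] len 2
add s: [e, l, s] len 3
add s (repeat s, move left end past it): [s] len 1
add e: [s, e] len 2
add v: [s, e, v] len 3
Longest all-distinct length: 3.

3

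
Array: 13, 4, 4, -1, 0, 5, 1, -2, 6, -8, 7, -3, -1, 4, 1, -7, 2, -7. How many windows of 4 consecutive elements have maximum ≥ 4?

13 4 4 -1 → max 13  ≥ 4 ✓
4 4 -1 0 → max 4  ≥ 4 ✓
4 -1 0 5 → max 5  ≥ 4 ✓
-1 0 5 1 → max 5  ≥ 4 ✓
0 5 1 -2 → max 5  ≥ 4 ✓
5 1 -2 6 → max 6  ≥ 4 ✓
1 -2 6 -8 → max 6  ≥ 4 ✓
-2 6 -8 7 → max 7  ≥ 4 ✓
6 -8 7 -3 → max 7  ≥ 4 ✓
-8 7 -3 -1 → max 7  ≥ 4 ✓
7 -3 -1 4 → max 7  ≥ 4 ✓
-3 -1 4 1 → max 4  ≥ 4 ✓
-1 4 1 -7 → max 4  ≥ 4 ✓
4 1 -7 2 → max 4  ≥ 4 ✓
1 -7 2 -7 → max 2
14 windows satisfy the condition.

14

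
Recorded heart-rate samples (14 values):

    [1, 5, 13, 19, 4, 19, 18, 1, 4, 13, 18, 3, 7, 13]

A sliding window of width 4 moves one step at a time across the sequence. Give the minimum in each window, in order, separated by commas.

1, 4, 4, 4, 1, 1, 1, 1, 3, 3, 3

1 5 13 19 → min 1
5 13 19 4 → min 4
13 19 4 19 → min 4
19 4 19 18 → min 4
4 19 18 1 → min 1
19 18 1 4 → min 1
18 1 4 13 → min 1
1 4 13 18 → min 1
4 13 18 3 → min 3
13 18 3 7 → min 3
18 3 7 13 → min 3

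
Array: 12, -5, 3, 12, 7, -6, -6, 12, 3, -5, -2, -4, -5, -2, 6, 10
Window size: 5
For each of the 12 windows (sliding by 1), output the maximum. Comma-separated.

12 -5 3 12 7 → max 12
-5 3 12 7 -6 → max 12
3 12 7 -6 -6 → max 12
12 7 -6 -6 12 → max 12
7 -6 -6 12 3 → max 12
-6 -6 12 3 -5 → max 12
-6 12 3 -5 -2 → max 12
12 3 -5 -2 -4 → max 12
3 -5 -2 -4 -5 → max 3
-5 -2 -4 -5 -2 → max -2
-2 -4 -5 -2 6 → max 6
-4 -5 -2 6 10 → max 10

12, 12, 12, 12, 12, 12, 12, 12, 3, -2, 6, 10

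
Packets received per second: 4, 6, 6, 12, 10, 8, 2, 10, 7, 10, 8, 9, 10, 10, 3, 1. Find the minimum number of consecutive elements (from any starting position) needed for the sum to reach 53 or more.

add 4: running sum 4 < 53
add 6: running sum 10 < 53
add 6: running sum 16 < 53
add 12: running sum 28 < 53
add 10: running sum 38 < 53
add 8: running sum 46 < 53
add 2: running sum 48 < 53
add 10: shortest ending here [6, 6, 12, 10, 8, 2, 10] sum 54, len 7
add 7: shortest ending here [6, 12, 10, 8, 2, 10, 7] sum 55, len 7
add 10: shortest ending here [12, 10, 8, 2, 10, 7, 10] sum 59, len 7
add 8: shortest ending here [10, 8, 2, 10, 7, 10, 8] sum 55, len 7
add 9: shortest ending here [8, 2, 10, 7, 10, 8, 9] sum 54, len 7
add 10: shortest ending here [10, 7, 10, 8, 9, 10] sum 54, len 6
add 10: shortest ending here [7, 10, 8, 9, 10, 10] sum 54, len 6
add 3: shortest ending here [7, 10, 8, 9, 10, 10, 3] sum 57, len 7
add 1: shortest ending here [7, 10, 8, 9, 10, 10, 3, 1] sum 58, len 8
Shortest qualifying length: 6.

6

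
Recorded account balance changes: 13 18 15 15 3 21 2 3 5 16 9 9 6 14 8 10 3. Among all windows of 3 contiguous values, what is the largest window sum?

[13, 18, 15] → sum 46
[18, 15, 15] → sum 48
[15, 15, 3] → sum 33
[15, 3, 21] → sum 39
[3, 21, 2] → sum 26
[21, 2, 3] → sum 26
[2, 3, 5] → sum 10
[3, 5, 16] → sum 24
[5, 16, 9] → sum 30
[16, 9, 9] → sum 34
[9, 9, 6] → sum 24
[9, 6, 14] → sum 29
[6, 14, 8] → sum 28
[14, 8, 10] → sum 32
[8, 10, 3] → sum 21
Largest of these is 48.

48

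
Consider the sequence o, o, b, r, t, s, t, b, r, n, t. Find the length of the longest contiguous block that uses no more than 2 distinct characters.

3

Extend right; when distinct count exceeds 2, shrink from the left:
[o] 1 distinct, len 1
[o, o] 1 distinct, len 2
[o, o, b] 2 distinct, len 3
[b, r] 2 distinct, len 2
[r, t] 2 distinct, len 2
[t, s] 2 distinct, len 2
[t, s, t] 2 distinct, len 3
[t, b] 2 distinct, len 2
[b, r] 2 distinct, len 2
[r, n] 2 distinct, len 2
[n, t] 2 distinct, len 2
Longest length with ≤2 distinct: 3.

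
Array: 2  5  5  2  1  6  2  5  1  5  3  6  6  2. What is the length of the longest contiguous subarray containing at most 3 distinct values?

add 2: window [2] (1 distinct), len 1
add 5: window [2, 5] (2 distinct), len 2
add 5: window [2, 5, 5] (2 distinct), len 3
add 2: window [2, 5, 5, 2] (2 distinct), len 4
add 1: window [2, 5, 5, 2, 1] (3 distinct), len 5
add 6: window [2, 1, 6] (3 distinct), len 3
add 2: window [2, 1, 6, 2] (3 distinct), len 4
add 5: window [6, 2, 5] (3 distinct), len 3
add 1: window [2, 5, 1] (3 distinct), len 3
add 5: window [2, 5, 1, 5] (3 distinct), len 4
add 3: window [5, 1, 5, 3] (3 distinct), len 4
add 6: window [5, 3, 6] (3 distinct), len 3
add 6: window [5, 3, 6, 6] (3 distinct), len 4
add 2: window [3, 6, 6, 2] (3 distinct), len 4
Longest length with ≤3 distinct: 5.

5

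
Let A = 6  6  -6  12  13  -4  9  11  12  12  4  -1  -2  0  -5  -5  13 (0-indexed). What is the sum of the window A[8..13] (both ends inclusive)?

25

Elements at indices 8..13: 12, 12, 4, -1, -2, 0
sum(12, 12, 4, -1, -2, 0) = 25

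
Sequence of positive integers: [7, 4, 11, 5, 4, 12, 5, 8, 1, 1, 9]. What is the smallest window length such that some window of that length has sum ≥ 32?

4

add 7: running sum 7 < 32
add 4: running sum 11 < 32
add 11: running sum 22 < 32
add 5: running sum 27 < 32
add 4: running sum 31 < 32
end 5: [11, 5, 4, 12] sum 32, len 4
end 6: [11, 5, 4, 12, 5] sum 37, len 5
end 7: [5, 4, 12, 5, 8] sum 34, len 5
end 8: [5, 4, 12, 5, 8, 1] sum 35, len 6
end 9: [5, 4, 12, 5, 8, 1, 1] sum 36, len 7
end 10: [12, 5, 8, 1, 1, 9] sum 36, len 6
Shortest qualifying length: 4.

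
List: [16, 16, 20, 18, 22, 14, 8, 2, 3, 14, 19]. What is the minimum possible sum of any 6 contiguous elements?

60

(16, 16, 20, 18, 22, 14) → sum 106
(16, 20, 18, 22, 14, 8) → sum 98
(20, 18, 22, 14, 8, 2) → sum 84
(18, 22, 14, 8, 2, 3) → sum 67
(22, 14, 8, 2, 3, 14) → sum 63
(14, 8, 2, 3, 14, 19) → sum 60
Minimum of these is 60.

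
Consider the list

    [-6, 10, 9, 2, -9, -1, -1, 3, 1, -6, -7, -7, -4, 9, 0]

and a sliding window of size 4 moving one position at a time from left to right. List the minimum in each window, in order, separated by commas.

Sliding a size-4 window across the 15 values:
[-6, 10, 9, 2] → min -6
[10, 9, 2, -9] → min -9
[9, 2, -9, -1] → min -9
[2, -9, -1, -1] → min -9
[-9, -1, -1, 3] → min -9
[-1, -1, 3, 1] → min -1
[-1, 3, 1, -6] → min -6
[3, 1, -6, -7] → min -7
[1, -6, -7, -7] → min -7
[-6, -7, -7, -4] → min -7
[-7, -7, -4, 9] → min -7
[-7, -4, 9, 0] → min -7

-6, -9, -9, -9, -9, -1, -6, -7, -7, -7, -7, -7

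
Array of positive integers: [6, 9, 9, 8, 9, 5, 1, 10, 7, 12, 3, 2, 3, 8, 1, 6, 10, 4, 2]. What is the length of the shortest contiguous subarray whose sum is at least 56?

Extend right; whenever the sum reaches 56, record the length and shrink from the left:
add 6: running sum 6 < 56
add 9: running sum 15 < 56
add 9: running sum 24 < 56
add 8: running sum 32 < 56
add 9: running sum 41 < 56
add 5: running sum 46 < 56
add 1: running sum 47 < 56
end 7: [6, 9, 9, 8, 9, 5, 1, 10] sum 57, len 8
end 8: [9, 9, 8, 9, 5, 1, 10, 7] sum 58, len 8
end 9: [9, 8, 9, 5, 1, 10, 7, 12] sum 61, len 8
end 10: [9, 8, 9, 5, 1, 10, 7, 12, 3] sum 64, len 9
end 11: [8, 9, 5, 1, 10, 7, 12, 3, 2] sum 57, len 9
end 12: [8, 9, 5, 1, 10, 7, 12, 3, 2, 3] sum 60, len 10
end 13: [9, 5, 1, 10, 7, 12, 3, 2, 3, 8] sum 60, len 10
end 14: [9, 5, 1, 10, 7, 12, 3, 2, 3, 8, 1] sum 61, len 11
end 15: [5, 1, 10, 7, 12, 3, 2, 3, 8, 1, 6] sum 58, len 11
end 16: [10, 7, 12, 3, 2, 3, 8, 1, 6, 10] sum 62, len 10
end 17: [7, 12, 3, 2, 3, 8, 1, 6, 10, 4] sum 56, len 10
end 18: [7, 12, 3, 2, 3, 8, 1, 6, 10, 4, 2] sum 58, len 11
Shortest qualifying length: 8.

8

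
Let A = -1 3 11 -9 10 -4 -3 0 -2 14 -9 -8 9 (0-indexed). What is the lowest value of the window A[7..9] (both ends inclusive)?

-2

Elements at indices 7..9: 0, -2, 14
min(0, -2, 14) = -2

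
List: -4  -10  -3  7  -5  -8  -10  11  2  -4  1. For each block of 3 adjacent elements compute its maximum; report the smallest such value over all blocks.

(-4, -10, -3) → max -3
(-10, -3, 7) → max 7
(-3, 7, -5) → max 7
(7, -5, -8) → max 7
(-5, -8, -10) → max -5
(-8, -10, 11) → max 11
(-10, 11, 2) → max 11
(11, 2, -4) → max 11
(2, -4, 1) → max 2
Smallest of these is -5.

-5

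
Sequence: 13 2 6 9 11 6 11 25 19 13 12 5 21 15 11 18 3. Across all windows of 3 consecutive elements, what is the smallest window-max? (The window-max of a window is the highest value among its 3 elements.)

(13, 2, 6) → max 13
(2, 6, 9) → max 9
(6, 9, 11) → max 11
(9, 11, 6) → max 11
(11, 6, 11) → max 11
(6, 11, 25) → max 25
(11, 25, 19) → max 25
(25, 19, 13) → max 25
(19, 13, 12) → max 19
(13, 12, 5) → max 13
(12, 5, 21) → max 21
(5, 21, 15) → max 21
(21, 15, 11) → max 21
(15, 11, 18) → max 18
(11, 18, 3) → max 18
Smallest of these is 9.

9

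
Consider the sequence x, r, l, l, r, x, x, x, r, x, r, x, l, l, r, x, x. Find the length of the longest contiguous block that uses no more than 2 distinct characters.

Extend right; when distinct count exceeds 2, shrink from the left:
[x] 1 distinct, len 1
[x, r] 2 distinct, len 2
[r, l] 2 distinct, len 2
[r, l, l] 2 distinct, len 3
[r, l, l, r] 2 distinct, len 4
[r, x] 2 distinct, len 2
[r, x, x] 2 distinct, len 3
[r, x, x, x] 2 distinct, len 4
[r, x, x, x, r] 2 distinct, len 5
[r, x, x, x, r, x] 2 distinct, len 6
[r, x, x, x, r, x, r] 2 distinct, len 7
[r, x, x, x, r, x, r, x] 2 distinct, len 8
[x, l] 2 distinct, len 2
[x, l, l] 2 distinct, len 3
[l, l, r] 2 distinct, len 3
[r, x] 2 distinct, len 2
[r, x, x] 2 distinct, len 3
Longest length with ≤2 distinct: 8.

8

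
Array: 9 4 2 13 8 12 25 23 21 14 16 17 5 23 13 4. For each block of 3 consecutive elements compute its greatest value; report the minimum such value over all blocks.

Window maxs for each of the 14 positions:
[9, 4, 2] → max 9
[4, 2, 13] → max 13
[2, 13, 8] → max 13
[13, 8, 12] → max 13
[8, 12, 25] → max 25
[12, 25, 23] → max 25
[25, 23, 21] → max 25
[23, 21, 14] → max 23
[21, 14, 16] → max 21
[14, 16, 17] → max 17
[16, 17, 5] → max 17
[17, 5, 23] → max 23
[5, 23, 13] → max 23
[23, 13, 4] → max 23
Minimum of these is 9.

9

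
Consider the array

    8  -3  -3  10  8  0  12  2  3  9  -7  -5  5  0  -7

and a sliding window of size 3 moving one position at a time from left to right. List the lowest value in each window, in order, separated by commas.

(8, -3, -3) → min -3
(-3, -3, 10) → min -3
(-3, 10, 8) → min -3
(10, 8, 0) → min 0
(8, 0, 12) → min 0
(0, 12, 2) → min 0
(12, 2, 3) → min 2
(2, 3, 9) → min 2
(3, 9, -7) → min -7
(9, -7, -5) → min -7
(-7, -5, 5) → min -7
(-5, 5, 0) → min -5
(5, 0, -7) → min -7

-3, -3, -3, 0, 0, 0, 2, 2, -7, -7, -7, -5, -7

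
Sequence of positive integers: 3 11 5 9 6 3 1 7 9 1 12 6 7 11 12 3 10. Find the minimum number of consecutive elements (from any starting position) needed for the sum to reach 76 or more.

10

add 3: running sum 3 < 76
add 11: running sum 14 < 76
add 5: running sum 19 < 76
add 9: running sum 28 < 76
add 6: running sum 34 < 76
add 3: running sum 37 < 76
add 1: running sum 38 < 76
add 7: running sum 45 < 76
add 9: running sum 54 < 76
add 1: running sum 55 < 76
add 12: running sum 67 < 76
add 6: running sum 73 < 76
end 12: [11, 5, 9, 6, 3, 1, 7, 9, 1, 12, 6, 7] sum 77, len 12
end 13: [5, 9, 6, 3, 1, 7, 9, 1, 12, 6, 7, 11] sum 77, len 12
end 14: [9, 6, 3, 1, 7, 9, 1, 12, 6, 7, 11, 12] sum 84, len 12
end 15: [6, 3, 1, 7, 9, 1, 12, 6, 7, 11, 12, 3] sum 78, len 12
end 16: [7, 9, 1, 12, 6, 7, 11, 12, 3, 10] sum 78, len 10
Shortest qualifying length: 10.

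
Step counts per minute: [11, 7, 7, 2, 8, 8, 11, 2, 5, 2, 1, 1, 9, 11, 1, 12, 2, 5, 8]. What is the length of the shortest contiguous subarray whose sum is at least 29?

4

Extend right; whenever the sum reaches 29, record the length and shrink from the left:
add 11: running sum 11 < 29
add 7: running sum 18 < 29
add 7: running sum 25 < 29
add 2: running sum 27 < 29
add 8: shortest ending here [11, 7, 7, 2, 8] sum 35, len 5
add 8: shortest ending here [7, 7, 2, 8, 8] sum 32, len 5
add 11: shortest ending here [2, 8, 8, 11] sum 29, len 4
add 2: shortest ending here [8, 8, 11, 2] sum 29, len 4
add 5: shortest ending here [8, 8, 11, 2, 5] sum 34, len 5
add 2: shortest ending here [8, 8, 11, 2, 5, 2] sum 36, len 6
add 1: shortest ending here [8, 11, 2, 5, 2, 1] sum 29, len 6
add 1: shortest ending here [8, 11, 2, 5, 2, 1, 1] sum 30, len 7
add 9: shortest ending here [11, 2, 5, 2, 1, 1, 9] sum 31, len 7
add 11: shortest ending here [5, 2, 1, 1, 9, 11] sum 29, len 6
add 1: shortest ending here [5, 2, 1, 1, 9, 11, 1] sum 30, len 7
add 12: shortest ending here [9, 11, 1, 12] sum 33, len 4
add 2: shortest ending here [9, 11, 1, 12, 2] sum 35, len 5
add 5: shortest ending here [11, 1, 12, 2, 5] sum 31, len 5
add 8: shortest ending here [11, 1, 12, 2, 5, 8] sum 39, len 6
Shortest qualifying length: 4.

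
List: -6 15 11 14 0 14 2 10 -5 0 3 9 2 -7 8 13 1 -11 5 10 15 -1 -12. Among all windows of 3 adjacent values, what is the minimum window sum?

[-6, 15, 11] → sum 20
[15, 11, 14] → sum 40
[11, 14, 0] → sum 25
[14, 0, 14] → sum 28
[0, 14, 2] → sum 16
[14, 2, 10] → sum 26
[2, 10, -5] → sum 7
[10, -5, 0] → sum 5
[-5, 0, 3] → sum -2
[0, 3, 9] → sum 12
[3, 9, 2] → sum 14
[9, 2, -7] → sum 4
[2, -7, 8] → sum 3
[-7, 8, 13] → sum 14
[8, 13, 1] → sum 22
[13, 1, -11] → sum 3
[1, -11, 5] → sum -5
[-11, 5, 10] → sum 4
[5, 10, 15] → sum 30
[10, 15, -1] → sum 24
[15, -1, -12] → sum 2
Minimum of these is -5.

-5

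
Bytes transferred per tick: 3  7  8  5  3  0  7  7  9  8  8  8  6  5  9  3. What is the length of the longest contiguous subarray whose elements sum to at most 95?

15

add 3: [3] sum 3, len 1
add 7: [3, 7] sum 10, len 2
add 8: [3, 7, 8] sum 18, len 3
add 5: [3, 7, 8, 5] sum 23, len 4
add 3: [3, 7, 8, 5, 3] sum 26, len 5
add 0: [3, 7, 8, 5, 3, 0] sum 26, len 6
add 7: [3, 7, 8, 5, 3, 0, 7] sum 33, len 7
add 7: [3, 7, 8, 5, 3, 0, 7, 7] sum 40, len 8
add 9: [3, 7, 8, 5, 3, 0, 7, 7, 9] sum 49, len 9
add 8: [3, 7, 8, 5, 3, 0, 7, 7, 9, 8] sum 57, len 10
add 8: [3, 7, 8, 5, 3, 0, 7, 7, 9, 8, 8] sum 65, len 11
add 8: [3, 7, 8, 5, 3, 0, 7, 7, 9, 8, 8, 8] sum 73, len 12
add 6: [3, 7, 8, 5, 3, 0, 7, 7, 9, 8, 8, 8, 6] sum 79, len 13
add 5: [3, 7, 8, 5, 3, 0, 7, 7, 9, 8, 8, 8, 6, 5] sum 84, len 14
add 9: [3, 7, 8, 5, 3, 0, 7, 7, 9, 8, 8, 8, 6, 5, 9] sum 93, len 15
add 3: [7, 8, 5, 3, 0, 7, 7, 9, 8, 8, 8, 6, 5, 9, 3] sum 93, len 15
Longest length seen: 15.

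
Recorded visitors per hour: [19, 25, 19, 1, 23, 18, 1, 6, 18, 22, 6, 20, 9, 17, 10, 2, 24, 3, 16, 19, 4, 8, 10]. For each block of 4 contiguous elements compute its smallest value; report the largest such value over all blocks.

9

Each size-4 window and its min:
[19, 25, 19, 1] → min 1
[25, 19, 1, 23] → min 1
[19, 1, 23, 18] → min 1
[1, 23, 18, 1] → min 1
[23, 18, 1, 6] → min 1
[18, 1, 6, 18] → min 1
[1, 6, 18, 22] → min 1
[6, 18, 22, 6] → min 6
[18, 22, 6, 20] → min 6
[22, 6, 20, 9] → min 6
[6, 20, 9, 17] → min 6
[20, 9, 17, 10] → min 9
[9, 17, 10, 2] → min 2
[17, 10, 2, 24] → min 2
[10, 2, 24, 3] → min 2
[2, 24, 3, 16] → min 2
[24, 3, 16, 19] → min 3
[3, 16, 19, 4] → min 3
[16, 19, 4, 8] → min 4
[19, 4, 8, 10] → min 4
Largest of these is 9.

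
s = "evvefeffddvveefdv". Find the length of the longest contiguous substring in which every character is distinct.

4

add e: [e] len 1
add v: [e, v] len 2
add v (repeat v, move left end past it): [v] len 1
add e: [v, e] len 2
add f: [v, e, f] len 3
add e (repeat e, move left end past it): [f, e] len 2
add f (repeat f, move left end past it): [e, f] len 2
add f (repeat f, move left end past it): [f] len 1
add d: [f, d] len 2
add d (repeat d, move left end past it): [d] len 1
add v: [d, v] len 2
add v (repeat v, move left end past it): [v] len 1
add e: [v, e] len 2
add e (repeat e, move left end past it): [e] len 1
add f: [e, f] len 2
add d: [e, f, d] len 3
add v: [e, f, d, v] len 4
Longest all-distinct length: 4.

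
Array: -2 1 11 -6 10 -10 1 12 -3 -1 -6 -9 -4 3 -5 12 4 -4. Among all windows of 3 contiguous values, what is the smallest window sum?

-19

[-2, 1, 11] → sum 10
[1, 11, -6] → sum 6
[11, -6, 10] → sum 15
[-6, 10, -10] → sum -6
[10, -10, 1] → sum 1
[-10, 1, 12] → sum 3
[1, 12, -3] → sum 10
[12, -3, -1] → sum 8
[-3, -1, -6] → sum -10
[-1, -6, -9] → sum -16
[-6, -9, -4] → sum -19
[-9, -4, 3] → sum -10
[-4, 3, -5] → sum -6
[3, -5, 12] → sum 10
[-5, 12, 4] → sum 11
[12, 4, -4] → sum 12
Smallest of these is -19.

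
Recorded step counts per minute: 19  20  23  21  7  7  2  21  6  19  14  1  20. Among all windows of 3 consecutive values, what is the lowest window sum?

16

(19, 20, 23) → sum 62
(20, 23, 21) → sum 64
(23, 21, 7) → sum 51
(21, 7, 7) → sum 35
(7, 7, 2) → sum 16
(7, 2, 21) → sum 30
(2, 21, 6) → sum 29
(21, 6, 19) → sum 46
(6, 19, 14) → sum 39
(19, 14, 1) → sum 34
(14, 1, 20) → sum 35
Lowest of these is 16.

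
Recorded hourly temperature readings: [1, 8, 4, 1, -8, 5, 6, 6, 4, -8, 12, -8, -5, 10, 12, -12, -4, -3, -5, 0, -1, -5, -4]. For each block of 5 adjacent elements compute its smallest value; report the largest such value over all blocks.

-5

1 8 4 1 -8 → min -8
8 4 1 -8 5 → min -8
4 1 -8 5 6 → min -8
1 -8 5 6 6 → min -8
-8 5 6 6 4 → min -8
5 6 6 4 -8 → min -8
6 6 4 -8 12 → min -8
6 4 -8 12 -8 → min -8
4 -8 12 -8 -5 → min -8
-8 12 -8 -5 10 → min -8
12 -8 -5 10 12 → min -8
-8 -5 10 12 -12 → min -12
-5 10 12 -12 -4 → min -12
10 12 -12 -4 -3 → min -12
12 -12 -4 -3 -5 → min -12
-12 -4 -3 -5 0 → min -12
-4 -3 -5 0 -1 → min -5
-3 -5 0 -1 -5 → min -5
-5 0 -1 -5 -4 → min -5
Largest of these is -5.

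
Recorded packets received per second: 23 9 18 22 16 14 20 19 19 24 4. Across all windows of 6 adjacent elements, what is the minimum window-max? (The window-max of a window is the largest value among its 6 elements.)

22

Each size-6 window and its max:
(23, 9, 18, 22, 16, 14) → max 23
(9, 18, 22, 16, 14, 20) → max 22
(18, 22, 16, 14, 20, 19) → max 22
(22, 16, 14, 20, 19, 19) → max 22
(16, 14, 20, 19, 19, 24) → max 24
(14, 20, 19, 19, 24, 4) → max 24
Minimum of these is 22.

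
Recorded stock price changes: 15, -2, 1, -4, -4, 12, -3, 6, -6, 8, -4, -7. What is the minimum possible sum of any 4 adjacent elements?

-9

15 -2 1 -4 → sum 10
-2 1 -4 -4 → sum -9
1 -4 -4 12 → sum 5
-4 -4 12 -3 → sum 1
-4 12 -3 6 → sum 11
12 -3 6 -6 → sum 9
-3 6 -6 8 → sum 5
6 -6 8 -4 → sum 4
-6 8 -4 -7 → sum -9
Minimum of these is -9.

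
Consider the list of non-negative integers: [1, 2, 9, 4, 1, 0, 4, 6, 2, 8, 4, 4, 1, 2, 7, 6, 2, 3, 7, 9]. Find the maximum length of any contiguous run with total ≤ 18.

6

add 1: [1] sum 1, len 1
add 2: [1, 2] sum 3, len 2
add 9: [1, 2, 9] sum 12, len 3
add 4: [1, 2, 9, 4] sum 16, len 4
add 1: [1, 2, 9, 4, 1] sum 17, len 5
add 0: [1, 2, 9, 4, 1, 0] sum 17, len 6
add 4: [9, 4, 1, 0, 4] sum 18, len 5
add 6: [4, 1, 0, 4, 6] sum 15, len 5
add 2: [4, 1, 0, 4, 6, 2] sum 17, len 6
add 8: [6, 2, 8] sum 16, len 3
add 4: [2, 8, 4] sum 14, len 3
add 4: [2, 8, 4, 4] sum 18, len 4
add 1: [8, 4, 4, 1] sum 17, len 4
add 2: [4, 4, 1, 2] sum 11, len 4
add 7: [4, 4, 1, 2, 7] sum 18, len 5
add 6: [1, 2, 7, 6] sum 16, len 4
add 2: [1, 2, 7, 6, 2] sum 18, len 5
add 3: [7, 6, 2, 3] sum 18, len 4
add 7: [6, 2, 3, 7] sum 18, len 4
add 9: [7, 9] sum 16, len 2
Longest length seen: 6.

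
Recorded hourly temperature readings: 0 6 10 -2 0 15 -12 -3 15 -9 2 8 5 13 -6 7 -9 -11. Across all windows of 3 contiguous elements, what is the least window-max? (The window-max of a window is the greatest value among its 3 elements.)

[0, 6, 10] → max 10
[6, 10, -2] → max 10
[10, -2, 0] → max 10
[-2, 0, 15] → max 15
[0, 15, -12] → max 15
[15, -12, -3] → max 15
[-12, -3, 15] → max 15
[-3, 15, -9] → max 15
[15, -9, 2] → max 15
[-9, 2, 8] → max 8
[2, 8, 5] → max 8
[8, 5, 13] → max 13
[5, 13, -6] → max 13
[13, -6, 7] → max 13
[-6, 7, -9] → max 7
[7, -9, -11] → max 7
Least of these is 7.

7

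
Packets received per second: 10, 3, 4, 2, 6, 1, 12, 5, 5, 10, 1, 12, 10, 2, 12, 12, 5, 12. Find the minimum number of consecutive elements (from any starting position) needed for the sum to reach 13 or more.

2

add 10: running sum 10 < 13
add 3: shortest ending here [10, 3] sum 13, len 2
add 4: shortest ending here [10, 3, 4] sum 17, len 3
add 2: shortest ending here [10, 3, 4, 2] sum 19, len 4
add 6: shortest ending here [3, 4, 2, 6] sum 15, len 4
add 1: shortest ending here [4, 2, 6, 1] sum 13, len 4
add 12: shortest ending here [1, 12] sum 13, len 2
add 5: shortest ending here [12, 5] sum 17, len 2
add 5: shortest ending here [12, 5, 5] sum 22, len 3
add 10: shortest ending here [5, 10] sum 15, len 2
add 1: shortest ending here [5, 10, 1] sum 16, len 3
add 12: shortest ending here [1, 12] sum 13, len 2
add 10: shortest ending here [12, 10] sum 22, len 2
add 2: shortest ending here [12, 10, 2] sum 24, len 3
add 12: shortest ending here [2, 12] sum 14, len 2
add 12: shortest ending here [12, 12] sum 24, len 2
add 5: shortest ending here [12, 5] sum 17, len 2
add 12: shortest ending here [5, 12] sum 17, len 2
Shortest qualifying length: 2.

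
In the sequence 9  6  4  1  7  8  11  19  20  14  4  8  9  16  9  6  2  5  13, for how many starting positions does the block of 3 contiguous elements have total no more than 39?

15

9 6 4 → sum 19  ≤ 39 ✓
6 4 1 → sum 11  ≤ 39 ✓
4 1 7 → sum 12  ≤ 39 ✓
1 7 8 → sum 16  ≤ 39 ✓
7 8 11 → sum 26  ≤ 39 ✓
8 11 19 → sum 38  ≤ 39 ✓
11 19 20 → sum 50
19 20 14 → sum 53
20 14 4 → sum 38  ≤ 39 ✓
14 4 8 → sum 26  ≤ 39 ✓
4 8 9 → sum 21  ≤ 39 ✓
8 9 16 → sum 33  ≤ 39 ✓
9 16 9 → sum 34  ≤ 39 ✓
16 9 6 → sum 31  ≤ 39 ✓
9 6 2 → sum 17  ≤ 39 ✓
6 2 5 → sum 13  ≤ 39 ✓
2 5 13 → sum 20  ≤ 39 ✓
15 windows satisfy the condition.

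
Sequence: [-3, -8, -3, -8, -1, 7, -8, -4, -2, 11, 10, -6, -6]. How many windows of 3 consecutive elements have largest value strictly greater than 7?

4

[-3, -8, -3] → max -3
[-8, -3, -8] → max -3
[-3, -8, -1] → max -1
[-8, -1, 7] → max 7
[-1, 7, -8] → max 7
[7, -8, -4] → max 7
[-8, -4, -2] → max -2
[-4, -2, 11] → max 11  > 7 ✓
[-2, 11, 10] → max 11  > 7 ✓
[11, 10, -6] → max 11  > 7 ✓
[10, -6, -6] → max 10  > 7 ✓
4 windows satisfy the condition.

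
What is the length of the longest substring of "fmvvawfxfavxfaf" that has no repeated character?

add f: [f] len 1
add m: [f, m] len 2
add v: [f, m, v] len 3
add v (repeat v, move left end past it): [v] len 1
add a: [v, a] len 2
add w: [v, a, w] len 3
add f: [v, a, w, f] len 4
add x: [v, a, w, f, x] len 5
add f (repeat f, move left end past it): [x, f] len 2
add a: [x, f, a] len 3
add v: [x, f, a, v] len 4
add x (repeat x, move left end past it): [f, a, v, x] len 4
add f (repeat f, move left end past it): [a, v, x, f] len 4
add a (repeat a, move left end past it): [v, x, f, a] len 4
add f (repeat f, move left end past it): [a, f] len 2
Longest all-distinct length: 5.

5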